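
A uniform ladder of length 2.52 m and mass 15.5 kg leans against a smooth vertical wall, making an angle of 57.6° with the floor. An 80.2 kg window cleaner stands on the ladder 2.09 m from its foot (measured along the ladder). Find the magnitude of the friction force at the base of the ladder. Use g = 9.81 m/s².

Choose the foot of the ladder as the axis so the floor normal and friction both act there and drop out.
Ladder weight 15.5×9.81 = 152.1 N acts at 1.26 m along the ladder; its horizontal arm is 1.26·cos57.6° = 0.6751 m → τ = 102.7 N·m clockwise.
Window cleaner: 80.2×9.81 = 786.8 N at 2.09 m → arm 1.12 m → τ = 881.2 N·m clockwise.
Wall normal N acts horizontally at the top; its moment arm is the height L sinθ = 2.52·sin57.6° = 2.128 m, counterclockwise.
Στ = 0 ⇒ N × 2.128 = 983.9 ⇒ N = 462 N.
ΣFx = 0: friction at the foot balances the wall's push, so f = N_wall = 462 N.

f ≈ 462 N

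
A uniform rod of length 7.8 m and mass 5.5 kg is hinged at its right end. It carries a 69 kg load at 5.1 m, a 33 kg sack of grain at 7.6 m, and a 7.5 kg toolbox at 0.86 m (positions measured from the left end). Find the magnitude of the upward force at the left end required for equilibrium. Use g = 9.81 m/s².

F ≈ 335 N

Taking torques about the right end:
Beam weight: 5.5 × 9.81 = 53.96 N down at 3.9 m → arm 3.9 m, τ = 53.96 × 3.9 = 210.4 N·m counterclockwise.
Load: 69 × 9.81 = 676.9 N down at 5.1 m → arm 2.7 m, τ = 676.9 × 2.7 = 1828 N·m counterclockwise.
Sack of grain: 33 × 9.81 = 323.7 N down at 7.6 m → arm 0.2 m, τ = 323.7 × 0.2 = 64.74 N·m counterclockwise.
Toolbox: 7.5 × 9.81 = 73.58 N down at 0.86 m → arm 6.94 m, τ = 73.58 × 6.94 = 510.6 N·m counterclockwise.
Net moment of the loads = 2614 N·m counterclockwise.
The upward force F acts at the left end, arm 7.8 m, giving F × 7.8 clockwise.
Balancing moments: F × 7.8 = 2614, giving F = 2614 / 7.8 = 335 N.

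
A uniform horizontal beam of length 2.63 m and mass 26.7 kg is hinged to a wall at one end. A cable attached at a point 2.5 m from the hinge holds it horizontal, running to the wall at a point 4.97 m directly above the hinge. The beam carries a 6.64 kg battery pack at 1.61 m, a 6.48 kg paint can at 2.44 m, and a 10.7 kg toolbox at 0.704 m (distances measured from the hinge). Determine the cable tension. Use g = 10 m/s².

Take moments about the hinge.
Beam weight: 26.7 × 10 = 267 N down at 1.315 m → arm 1.315 m, τ = 267 × 1.315 = 351.1 N·m clockwise.
Battery pack: 6.64 × 10 = 66.4 N down at 1.61 m → arm 1.61 m, τ = 66.4 × 1.61 = 106.9 N·m clockwise.
Paint can: 6.48 × 10 = 64.8 N down at 2.44 m → arm 2.44 m, τ = 64.8 × 2.44 = 158.1 N·m clockwise.
Toolbox: 10.7 × 10 = 107 N down at 0.704 m → arm 0.704 m, τ = 107 × 0.704 = 75.33 N·m clockwise.
Total clockwise load moment = 691.4 N·m.
The cable tension T acts at 2.5 m; only its component perpendicular to the beam, T sinθ, produces torque. sinθ = h/√(h²+d²) = 4.97/√(4.97²+2.5²) = 0.8933.
Στ = 0 ⇒ T × 2.5 × 0.8933 = 691.4 ⇒ T = 691.4 / 2.233 = 310 N.

T ≈ 310 N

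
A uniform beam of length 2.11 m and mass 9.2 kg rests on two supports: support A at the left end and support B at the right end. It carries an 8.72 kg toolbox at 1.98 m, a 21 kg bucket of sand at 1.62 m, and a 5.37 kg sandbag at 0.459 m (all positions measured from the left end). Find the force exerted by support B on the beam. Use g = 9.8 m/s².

About support A:
Beam weight: 9.2 × 9.8 = 90.16 N down at 1.055 m → arm 1.055 m, τ = 90.16 × 1.055 = 95.12 N·m clockwise.
Toolbox: 8.72 × 9.8 = 85.46 N down at 1.98 m → arm 1.98 m, τ = 85.46 × 1.98 = 169.2 N·m clockwise.
Bucket of sand: 21 × 9.8 = 205.8 N down at 1.62 m → arm 1.62 m, τ = 205.8 × 1.62 = 333.4 N·m clockwise.
Sandbag: 5.37 × 9.8 = 52.63 N down at 0.459 m → arm 0.459 m, τ = 52.63 × 0.459 = 24.16 N·m clockwise.
Net load moment about support A = 621.9 N·m clockwise.
Reaction R at support B is upward at 2.11 m, arm 2.11 m → moment R × 2.11 counterclockwise.
Στ = 0 ⇒ R × 2.11 = 621.9 ⇒ R = 295 N.

R_B ≈ 295 N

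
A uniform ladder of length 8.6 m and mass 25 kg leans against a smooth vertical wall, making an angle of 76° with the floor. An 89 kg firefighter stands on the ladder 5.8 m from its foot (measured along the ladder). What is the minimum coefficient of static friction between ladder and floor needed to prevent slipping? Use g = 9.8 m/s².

μ_min ≈ 0.159

Take moments about the foot of the ladder.
Ladder weight 25×9.8 = 245 N acts at 4.3 m along the ladder; its horizontal arm is 4.3·cos76° = 1.04 m → τ = 254.8 N·m clockwise.
Firefighter: 89×9.8 = 872.2 N at 5.8 m → arm 1.403 m → τ = 1224 N·m clockwise.
Wall normal N acts horizontally at the top; its moment arm is the height L sinθ = 8.6·sin76° = 8.345 m, counterclockwise.
Στ = 0 ⇒ N × 8.345 = 1479 ⇒ N = 177.2 N.
ΣFx = 0 ⇒ f = N_wall = 177.2 N. ΣFy = 0 ⇒ N_floor = 1117 N.
μ_min = f / N_floor = 177.2 / 1117 = 0.159.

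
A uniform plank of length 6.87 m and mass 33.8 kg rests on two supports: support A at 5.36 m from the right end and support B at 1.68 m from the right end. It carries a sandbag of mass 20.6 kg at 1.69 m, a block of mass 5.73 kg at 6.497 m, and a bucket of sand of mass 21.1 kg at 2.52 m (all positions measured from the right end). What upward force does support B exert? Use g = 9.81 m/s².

R_B ≈ 517 N

Take moments about support A.
Beam weight: 33.8 × 9.81 = 331.6 N down at 3.435 m → arm 1.925 m, τ = 331.6 × 1.925 = 638.3 N·m clockwise.
Sandbag: 20.6 × 9.81 = 202.1 N down at 1.69 m → arm 3.67 m, τ = 202.1 × 3.67 = 741.7 N·m clockwise.
Block: 5.73 × 9.81 = 56.21 N down at 6.497 m → arm 1.137 m, τ = 56.21 × 1.137 = 63.91 N·m counterclockwise.
Bucket of sand: 21.1 × 9.81 = 207 N down at 2.52 m → arm 2.84 m, τ = 207 × 2.84 = 587.9 N·m clockwise.
Net load moment about support A = 1904 N·m clockwise.
Reaction R at support B is upward at 1.68 m, arm 3.68 m → moment R × 3.68 counterclockwise.
Balancing moments: R × 3.68 = 1904, giving R = 517 N.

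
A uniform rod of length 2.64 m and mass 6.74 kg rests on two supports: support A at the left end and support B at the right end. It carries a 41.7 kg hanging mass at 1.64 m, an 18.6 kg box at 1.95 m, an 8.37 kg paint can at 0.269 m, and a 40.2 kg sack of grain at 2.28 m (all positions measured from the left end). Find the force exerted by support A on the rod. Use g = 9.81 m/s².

R_A ≈ 363 N

Sum moments about support B (its reaction then has zero moment arm).
Beam weight: 6.74 × 9.81 = 66.12 N down at 1.32 m → arm 1.32 m, τ = 66.12 × 1.32 = 87.28 N·m counterclockwise.
Hanging mass: 41.7 × 9.81 = 409.1 N down at 1.64 m → arm 1 m, τ = 409.1 × 1 = 409.1 N·m counterclockwise.
Box: 18.6 × 9.81 = 182.5 N down at 1.95 m → arm 0.69 m, τ = 182.5 × 0.69 = 125.9 N·m counterclockwise.
Paint can: 8.37 × 9.81 = 82.11 N down at 0.269 m → arm 2.371 m, τ = 82.11 × 2.371 = 194.7 N·m counterclockwise.
Sack of grain: 40.2 × 9.81 = 394.4 N down at 2.28 m → arm 0.36 m, τ = 394.4 × 0.36 = 142 N·m counterclockwise.
Net load moment about support B = 959 N·m counterclockwise.
Reaction R at support A is upward at 0 m, arm 2.64 m → moment R × 2.64 clockwise.
Στ = 0 ⇒ R × 2.64 = 959 ⇒ R = 363 N.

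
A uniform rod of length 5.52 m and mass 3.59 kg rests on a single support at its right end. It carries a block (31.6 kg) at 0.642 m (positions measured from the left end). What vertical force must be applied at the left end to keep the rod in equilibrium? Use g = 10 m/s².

F ≈ 297 N

Choose the right end as the axis so the unknown pivot reaction has zero arm there.
Beam weight: 3.59 × 10 = 35.9 N down at 2.76 m → arm 2.76 m, τ = 35.9 × 2.76 = 99.08 N·m counterclockwise.
Block: 31.6 × 10 = 316 N down at 0.642 m → arm 4.878 m, τ = 316 × 4.878 = 1541 N·m counterclockwise.
Net moment of the loads = 1640 N·m counterclockwise.
The upward force F acts at the left end, arm 5.52 m, giving F × 5.52 clockwise.
Setting net torque to zero: F × 5.52 = 1640 → F = 1640 / 5.52 = 297 N.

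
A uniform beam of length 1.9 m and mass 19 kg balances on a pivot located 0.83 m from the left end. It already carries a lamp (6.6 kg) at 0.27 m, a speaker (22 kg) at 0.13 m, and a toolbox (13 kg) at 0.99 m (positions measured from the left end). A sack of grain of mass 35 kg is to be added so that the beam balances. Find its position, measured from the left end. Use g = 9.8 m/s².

x ≈ 1.25 m from the left end

Take moments about the pivot (at 0.83 m from the left end).
Beam weight: 19 × 9.8 = 186.2 N down at 0.95 m → arm 0.12 m, τ = 186.2 × 0.12 = 22.34 N·m clockwise.
Lamp: 6.6 × 9.8 = 64.68 N down at 0.27 m → arm 0.56 m, τ = 64.68 × 0.56 = 36.22 N·m counterclockwise.
Speaker: 22 × 9.8 = 215.6 N down at 0.13 m → arm 0.7 m, τ = 215.6 × 0.7 = 150.9 N·m counterclockwise.
Toolbox: 13 × 9.8 = 127.4 N down at 0.99 m → arm 0.16 m, τ = 127.4 × 0.16 = 20.38 N·m clockwise.
Net moment of existing loads = 144.4 N·m counterclockwise.
The sack of grain weighs 35 × 9.8 = 343 N and must supply an equal clockwise moment, so its lever arm about the pivot is 144.4 / 343 = 0.421 m.
That puts it at 0.83 + 0.421 = 1.25 m from the left end.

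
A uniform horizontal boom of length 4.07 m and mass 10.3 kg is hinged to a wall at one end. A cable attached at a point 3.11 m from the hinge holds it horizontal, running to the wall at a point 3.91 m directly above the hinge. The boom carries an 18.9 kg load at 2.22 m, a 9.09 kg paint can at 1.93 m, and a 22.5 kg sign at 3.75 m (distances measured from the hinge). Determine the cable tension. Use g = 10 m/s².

Choose the hinge as the axis so the unknown hinge reaction has zero arm there.
Beam weight: 10.3 × 10 = 103 N down at 2.035 m → arm 2.035 m, τ = 103 × 2.035 = 209.6 N·m clockwise.
Load: 18.9 × 10 = 189 N down at 2.22 m → arm 2.22 m, τ = 189 × 2.22 = 419.6 N·m clockwise.
Paint can: 9.09 × 10 = 90.9 N down at 1.93 m → arm 1.93 m, τ = 90.9 × 1.93 = 175.4 N·m clockwise.
Sign: 22.5 × 10 = 225 N down at 3.75 m → arm 3.75 m, τ = 225 × 3.75 = 843.8 N·m clockwise.
Total clockwise load moment = 1648 N·m.
The cable tension T acts at 3.11 m; only its component perpendicular to the boom, T sinθ, produces torque. sinθ = h/√(h²+d²) = 3.91/√(3.91²+3.11²) = 0.7826.
Setting net torque to zero: T × 3.11 × 0.7826 = 1648 → T = 1648 / 2.434 = 677 N.

T ≈ 677 N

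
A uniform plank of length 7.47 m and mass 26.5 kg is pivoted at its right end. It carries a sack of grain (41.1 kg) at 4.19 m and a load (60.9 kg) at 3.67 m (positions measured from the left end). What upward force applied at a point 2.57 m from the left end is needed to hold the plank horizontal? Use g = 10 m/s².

About the right end:
Beam weight: 26.5 × 10 = 265 N down at 3.735 m → arm 3.735 m, τ = 265 × 3.735 = 989.8 N·m counterclockwise.
Sack of grain: 41.1 × 10 = 411 N down at 4.19 m → arm 3.28 m, τ = 411 × 3.28 = 1348 N·m counterclockwise.
Load: 60.9 × 10 = 609 N down at 3.67 m → arm 3.8 m, τ = 609 × 3.8 = 2314 N·m counterclockwise.
Net moment of the loads = 4652 N·m counterclockwise.
The upward force F acts at a point 2.57 m from the left end, arm 4.9 m, giving F × 4.9 clockwise.
Στ = 0 ⇒ F × 4.9 = 4652 ⇒ F = 4652 / 4.9 = 949 N.

F ≈ 949 N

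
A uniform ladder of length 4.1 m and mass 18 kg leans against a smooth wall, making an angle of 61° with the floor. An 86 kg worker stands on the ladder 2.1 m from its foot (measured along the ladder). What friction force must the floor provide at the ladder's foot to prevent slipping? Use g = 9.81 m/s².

f ≈ 288 N

About the foot of the ladder:
Ladder weight 18×9.81 = 176.6 N acts at 2.05 m along the ladder; its horizontal arm is 2.05·cos61° = 0.9939 m → τ = 175.5 N·m clockwise.
Worker: 86×9.81 = 843.7 N at 2.1 m → arm 1.018 m → τ = 858.9 N·m clockwise.
Wall normal N acts horizontally at the top; its moment arm is the height L sinθ = 4.1·sin61° = 3.586 m, counterclockwise.
Balancing moments: N × 3.586 = 1034, giving N = 288 N.
ΣFx = 0: friction at the foot balances the wall's push, so f = N_wall = 288 N.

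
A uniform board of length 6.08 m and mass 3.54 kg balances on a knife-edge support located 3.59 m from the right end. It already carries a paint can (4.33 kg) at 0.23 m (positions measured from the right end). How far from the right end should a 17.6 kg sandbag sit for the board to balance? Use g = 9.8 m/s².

Choose the knife-edge support (at 3.59 m from the right end) as the axis so the support reaction has zero arm there.
Beam weight: 3.54 × 9.8 = 34.69 N down at 3.04 m → arm 0.55 m, τ = 34.69 × 0.55 = 19.08 N·m clockwise.
Paint can: 4.33 × 9.8 = 42.43 N down at 0.23 m → arm 3.36 m, τ = 42.43 × 3.36 = 142.6 N·m clockwise.
Net moment of existing loads = 161.7 N·m clockwise.
The sandbag weighs 17.6 × 9.8 = 172.5 N and must supply an equal counterclockwise moment, so its lever arm about the knife-edge support is 161.7 / 172.5 = 0.937 m.
That puts it at 3.59 + 0.937 = 4.53 m from the right end.

x ≈ 4.53 m from the right end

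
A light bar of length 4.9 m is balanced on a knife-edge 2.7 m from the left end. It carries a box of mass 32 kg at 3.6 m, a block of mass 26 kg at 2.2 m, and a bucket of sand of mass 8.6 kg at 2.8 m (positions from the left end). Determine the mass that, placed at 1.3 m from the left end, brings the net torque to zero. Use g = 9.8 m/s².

Sum moments about the knife-edge (at 2.7 m from the left end) (the support reaction has zero arm there).
Box: 32 × 9.8 = 313.6 N down at 3.6 m → arm 0.9 m, τ = 313.6 × 0.9 = 282.2 N·m clockwise.
Block: 26 × 9.8 = 254.8 N down at 2.2 m → arm 0.5 m, τ = 254.8 × 0.5 = 127.4 N·m counterclockwise.
Bucket of sand: 8.6 × 9.8 = 84.28 N down at 2.8 m → arm 0.1 m, τ = 84.28 × 0.1 = 8.428 N·m clockwise.
Net moment of known loads = 163.2 N·m clockwise.
An unknown mass m at 1.3 m has arm 1.4 m; its moment is m·g·1.4 counterclockwise.
Στ = 0 ⇒ m × 9.8 × 1.4 = 163.2 ⇒ m = 163.2 / (9.8 × 1.4) = 11.9 kg.

m ≈ 11.9 kg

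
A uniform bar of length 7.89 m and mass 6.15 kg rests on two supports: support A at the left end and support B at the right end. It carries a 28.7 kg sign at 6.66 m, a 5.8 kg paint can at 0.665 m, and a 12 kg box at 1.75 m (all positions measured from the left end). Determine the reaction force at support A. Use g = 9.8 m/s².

R_A ≈ 218 N

Take moments about support B.
Beam weight: 6.15 × 9.8 = 60.27 N down at 3.945 m → arm 3.945 m, τ = 60.27 × 3.945 = 237.8 N·m counterclockwise.
Sign: 28.7 × 9.8 = 281.3 N down at 6.66 m → arm 1.23 m, τ = 281.3 × 1.23 = 346 N·m counterclockwise.
Paint can: 5.8 × 9.8 = 56.84 N down at 0.665 m → arm 7.225 m, τ = 56.84 × 7.225 = 410.7 N·m counterclockwise.
Box: 12 × 9.8 = 117.6 N down at 1.75 m → arm 6.14 m, τ = 117.6 × 6.14 = 722.1 N·m counterclockwise.
Net load moment about support B = 1717 N·m counterclockwise.
Reaction R at support A is upward at 0 m, arm 7.89 m → moment R × 7.89 clockwise.
Balancing moments: R × 7.89 = 1717, giving R = 218 N.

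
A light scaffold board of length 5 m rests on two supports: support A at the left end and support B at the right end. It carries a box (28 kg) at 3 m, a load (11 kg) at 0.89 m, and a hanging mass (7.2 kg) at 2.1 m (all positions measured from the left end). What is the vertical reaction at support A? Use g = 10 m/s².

Take moments about support B.
Box: 28 × 10 = 280 N down at 3 m → arm 2 m, τ = 280 × 2 = 560 N·m counterclockwise.
Load: 11 × 10 = 110 N down at 0.89 m → arm 4.11 m, τ = 110 × 4.11 = 452.1 N·m counterclockwise.
Hanging mass: 7.2 × 10 = 72 N down at 2.1 m → arm 2.9 m, τ = 72 × 2.9 = 208.8 N·m counterclockwise.
Net load moment about support B = 1221 N·m counterclockwise.
Reaction R at support A is upward at 0 m, arm 5 m → moment R × 5 clockwise.
Στ = 0 ⇒ R × 5 = 1221 ⇒ R = 244 N.

R_A ≈ 244 N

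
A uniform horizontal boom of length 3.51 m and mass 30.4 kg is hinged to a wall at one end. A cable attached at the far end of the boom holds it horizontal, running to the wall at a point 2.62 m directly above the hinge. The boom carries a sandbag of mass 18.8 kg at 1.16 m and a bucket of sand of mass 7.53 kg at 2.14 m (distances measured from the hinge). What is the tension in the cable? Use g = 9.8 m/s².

T ≈ 426 N

Choose the hinge as the axis so the unknown hinge reaction has zero arm there.
Beam weight: 30.4 × 9.8 = 297.9 N down at 1.755 m → arm 1.755 m, τ = 297.9 × 1.755 = 522.8 N·m clockwise.
Sandbag: 18.8 × 9.8 = 184.2 N down at 1.16 m → arm 1.16 m, τ = 184.2 × 1.16 = 213.7 N·m clockwise.
Bucket of sand: 7.53 × 9.8 = 73.79 N down at 2.14 m → arm 2.14 m, τ = 73.79 × 2.14 = 157.9 N·m clockwise.
Total clockwise load moment = 894.4 N·m.
The cable tension T acts at 3.51 m; only its component perpendicular to the boom, T sinθ, produces torque. sinθ = h/√(h²+d²) = 2.62/√(2.62²+3.51²) = 0.5982.
For rotational equilibrium, T × 3.51 × 0.5982 = 894.4, so T = 894.4 / 2.1 = 426 N.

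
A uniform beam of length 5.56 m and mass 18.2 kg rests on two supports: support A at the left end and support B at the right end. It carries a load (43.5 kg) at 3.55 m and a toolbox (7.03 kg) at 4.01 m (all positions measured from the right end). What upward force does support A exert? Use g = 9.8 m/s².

About support B:
Beam weight: 18.2 × 9.8 = 178.4 N down at 2.78 m → arm 2.78 m, τ = 178.4 × 2.78 = 496 N·m counterclockwise.
Load: 43.5 × 9.8 = 426.3 N down at 3.55 m → arm 3.55 m, τ = 426.3 × 3.55 = 1513 N·m counterclockwise.
Toolbox: 7.03 × 9.8 = 68.89 N down at 4.01 m → arm 4.01 m, τ = 68.89 × 4.01 = 276.2 N·m counterclockwise.
Net load moment about support B = 2285 N·m counterclockwise.
Reaction R at support A is upward at 5.56 m, arm 5.56 m → moment R × 5.56 clockwise.
For rotational equilibrium, R × 5.56 = 2285, so R = 411 N.

R_A ≈ 411 N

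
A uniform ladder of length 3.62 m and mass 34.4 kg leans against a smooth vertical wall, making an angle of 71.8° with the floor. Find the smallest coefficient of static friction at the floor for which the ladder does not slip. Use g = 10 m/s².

Take moments about the foot of the ladder.
Ladder weight 34.4×10 = 344 N acts at 1.81 m along the ladder; its horizontal arm is 1.81·cos71.8° = 0.5653 m → τ = 194.5 N·m clockwise.
Wall normal N acts horizontally at the top; its moment arm is the height L sinθ = 3.62·sin71.8° = 3.439 m, counterclockwise.
Balancing moments: N × 3.439 = 194.5, giving N = 56.56 N.
ΣFx = 0 ⇒ f = N_wall = 56.56 N. ΣFy = 0 ⇒ N_floor = 344 N.
μ_min = f / N_floor = 56.56 / 344 = 0.164.

μ_min ≈ 0.164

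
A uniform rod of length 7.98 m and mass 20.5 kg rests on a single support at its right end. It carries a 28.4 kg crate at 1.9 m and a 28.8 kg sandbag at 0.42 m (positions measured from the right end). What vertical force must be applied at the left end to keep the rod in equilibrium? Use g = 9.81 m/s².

F ≈ 182 N

About the right end:
Beam weight: 20.5 × 9.81 = 201.1 N down at 3.99 m → arm 3.99 m, τ = 201.1 × 3.99 = 802.4 N·m counterclockwise.
Crate: 28.4 × 9.81 = 278.6 N down at 1.9 m → arm 1.9 m, τ = 278.6 × 1.9 = 529.3 N·m counterclockwise.
Sandbag: 28.8 × 9.81 = 282.5 N down at 0.42 m → arm 0.42 m, τ = 282.5 × 0.42 = 118.6 N·m counterclockwise.
Net moment of the loads = 1450 N·m counterclockwise.
The upward force F acts at the left end, arm 7.98 m, giving F × 7.98 clockwise.
Setting net torque to zero: F × 7.98 = 1450 → F = 1450 / 7.98 = 182 N.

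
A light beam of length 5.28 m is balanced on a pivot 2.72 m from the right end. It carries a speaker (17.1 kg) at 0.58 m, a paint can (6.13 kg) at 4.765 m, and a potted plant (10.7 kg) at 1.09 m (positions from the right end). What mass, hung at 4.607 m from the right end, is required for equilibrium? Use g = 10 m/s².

About the pivot (at 2.72 m from the right end):
Speaker: 17.1 × 10 = 171 N down at 0.58 m → arm 2.14 m, τ = 171 × 2.14 = 365.9 N·m clockwise.
Paint can: 6.13 × 10 = 61.3 N down at 4.765 m → arm 2.045 m, τ = 61.3 × 2.045 = 125.4 N·m counterclockwise.
Potted plant: 10.7 × 10 = 107 N down at 1.09 m → arm 1.63 m, τ = 107 × 1.63 = 174.4 N·m clockwise.
Net moment of known loads = 414.9 N·m clockwise.
An unknown mass m at 4.607 m has arm 1.887 m; its moment is m·g·1.887 counterclockwise.
Setting net torque to zero: m × 10 × 1.887 = 414.9 → m = 414.9 / (10 × 1.887) = 22 kg.

m ≈ 22 kg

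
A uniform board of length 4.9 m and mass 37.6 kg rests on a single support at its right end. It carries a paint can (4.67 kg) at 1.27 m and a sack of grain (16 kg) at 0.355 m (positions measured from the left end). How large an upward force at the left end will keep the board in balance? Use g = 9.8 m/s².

F ≈ 364 N

About the right end:
Beam weight: 37.6 × 9.8 = 368.5 N down at 2.45 m → arm 2.45 m, τ = 368.5 × 2.45 = 902.8 N·m counterclockwise.
Paint can: 4.67 × 9.8 = 45.77 N down at 1.27 m → arm 3.63 m, τ = 45.77 × 3.63 = 166.1 N·m counterclockwise.
Sack of grain: 16 × 9.8 = 156.8 N down at 0.355 m → arm 4.545 m, τ = 156.8 × 4.545 = 712.7 N·m counterclockwise.
Net moment of the loads = 1782 N·m counterclockwise.
The upward force F acts at the left end, arm 4.9 m, giving F × 4.9 clockwise.
Στ = 0 ⇒ F × 4.9 = 1782 ⇒ F = 1782 / 4.9 = 364 N.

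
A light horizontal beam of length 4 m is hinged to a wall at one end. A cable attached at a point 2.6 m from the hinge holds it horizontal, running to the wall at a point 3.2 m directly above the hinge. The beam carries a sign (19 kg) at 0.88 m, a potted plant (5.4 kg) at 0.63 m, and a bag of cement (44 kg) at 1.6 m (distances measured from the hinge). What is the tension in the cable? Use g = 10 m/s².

Sum moments about the hinge (the unknown hinge reaction has zero arm there).
Sign: 19 × 10 = 190 N down at 0.88 m → arm 0.88 m, τ = 190 × 0.88 = 167.2 N·m clockwise.
Potted plant: 5.4 × 10 = 54 N down at 0.63 m → arm 0.63 m, τ = 54 × 0.63 = 34.02 N·m clockwise.
Bag of cement: 44 × 10 = 440 N down at 1.6 m → arm 1.6 m, τ = 440 × 1.6 = 704 N·m clockwise.
Total clockwise load moment = 905.2 N·m.
The cable tension T acts at 2.6 m; only its component perpendicular to the beam, T sinθ, produces torque. sinθ = h/√(h²+d²) = 3.2/√(3.2²+2.6²) = 0.7761.
Setting net torque to zero: T × 2.6 × 0.7761 = 905.2 → T = 905.2 / 2.018 = 449 N.

T ≈ 449 N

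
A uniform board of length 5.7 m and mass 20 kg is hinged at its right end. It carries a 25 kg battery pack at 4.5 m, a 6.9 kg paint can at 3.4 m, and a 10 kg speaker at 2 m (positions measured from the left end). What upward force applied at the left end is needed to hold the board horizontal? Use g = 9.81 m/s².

Take moments about the right end.
Beam weight: 20 × 9.81 = 196.2 N down at 2.85 m → arm 2.85 m, τ = 196.2 × 2.85 = 559.2 N·m counterclockwise.
Battery pack: 25 × 9.81 = 245.2 N down at 4.5 m → arm 1.2 m, τ = 245.2 × 1.2 = 294.2 N·m counterclockwise.
Paint can: 6.9 × 9.81 = 67.69 N down at 3.4 m → arm 2.3 m, τ = 67.69 × 2.3 = 155.7 N·m counterclockwise.
Speaker: 10 × 9.81 = 98.1 N down at 2 m → arm 3.7 m, τ = 98.1 × 3.7 = 363 N·m counterclockwise.
Net moment of the loads = 1372 N·m counterclockwise.
The upward force F acts at the left end, arm 5.7 m, giving F × 5.7 clockwise.
Setting net torque to zero: F × 5.7 = 1372 → F = 1372 / 5.7 = 241 N.

F ≈ 241 N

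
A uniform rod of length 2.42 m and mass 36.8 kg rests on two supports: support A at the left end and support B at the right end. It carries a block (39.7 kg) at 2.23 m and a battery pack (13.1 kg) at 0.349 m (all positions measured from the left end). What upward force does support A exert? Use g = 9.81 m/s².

Choose support B as the axis so its reaction then has zero moment arm.
Beam weight: 36.8 × 9.81 = 361 N down at 1.21 m → arm 1.21 m, τ = 361 × 1.21 = 436.8 N·m counterclockwise.
Block: 39.7 × 9.81 = 389.5 N down at 2.23 m → arm 0.19 m, τ = 389.5 × 0.19 = 74 N·m counterclockwise.
Battery pack: 13.1 × 9.81 = 128.5 N down at 0.349 m → arm 2.071 m, τ = 128.5 × 2.071 = 266.1 N·m counterclockwise.
Net load moment about support B = 776.9 N·m counterclockwise.
Reaction R at support A is upward at 0 m, arm 2.42 m → moment R × 2.42 clockwise.
Balancing moments: R × 2.42 = 776.9, giving R = 321 N.

R_A ≈ 321 N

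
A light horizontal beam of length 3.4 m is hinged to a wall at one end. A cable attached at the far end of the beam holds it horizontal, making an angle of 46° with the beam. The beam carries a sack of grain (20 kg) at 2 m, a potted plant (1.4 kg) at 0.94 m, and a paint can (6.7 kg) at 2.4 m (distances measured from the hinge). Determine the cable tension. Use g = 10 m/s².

T ≈ 235 N

Taking torques about the hinge:
Sack of grain: 20 × 10 = 200 N down at 2 m → arm 2 m, τ = 200 × 2 = 400 N·m clockwise.
Potted plant: 1.4 × 10 = 14 N down at 0.94 m → arm 0.94 m, τ = 14 × 0.94 = 13.16 N·m clockwise.
Paint can: 6.7 × 10 = 67 N down at 2.4 m → arm 2.4 m, τ = 67 × 2.4 = 160.8 N·m clockwise.
Total clockwise load moment = 574 N·m.
The cable tension T acts at 3.4 m; only its component perpendicular to the beam, T sinθ, produces torque. sin 46° = 0.7193.
Setting net torque to zero: T × 3.4 × 0.7193 = 574 → T = 574 / 2.446 = 235 N.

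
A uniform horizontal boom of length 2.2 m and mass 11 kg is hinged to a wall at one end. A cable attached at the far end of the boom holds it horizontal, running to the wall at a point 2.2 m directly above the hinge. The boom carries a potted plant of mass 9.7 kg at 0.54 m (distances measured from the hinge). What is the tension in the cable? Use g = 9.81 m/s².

Take moments about the hinge.
Beam weight: 11 × 9.81 = 107.9 N down at 1.1 m → arm 1.1 m, τ = 107.9 × 1.1 = 118.7 N·m clockwise.
Potted plant: 9.7 × 9.81 = 95.16 N down at 0.54 m → arm 0.54 m, τ = 95.16 × 0.54 = 51.39 N·m clockwise.
Total clockwise load moment = 170.1 N·m.
The cable tension T acts at 2.2 m; only its component perpendicular to the boom, T sinθ, produces torque. sinθ = h/√(h²+d²) = 2.2/√(2.2²+2.2²) = 0.7071.
Στ = 0 ⇒ T × 2.2 × 0.7071 = 170.1 ⇒ T = 170.1 / 1.556 = 109 N.

T ≈ 109 N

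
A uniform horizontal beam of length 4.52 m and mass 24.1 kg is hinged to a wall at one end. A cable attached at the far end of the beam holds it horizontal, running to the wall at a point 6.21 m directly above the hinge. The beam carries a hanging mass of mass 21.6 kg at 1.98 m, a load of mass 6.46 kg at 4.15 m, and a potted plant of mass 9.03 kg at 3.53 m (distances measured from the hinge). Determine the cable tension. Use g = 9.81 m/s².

About the hinge:
Beam weight: 24.1 × 9.81 = 236.4 N down at 2.26 m → arm 2.26 m, τ = 236.4 × 2.26 = 534.3 N·m clockwise.
Hanging mass: 21.6 × 9.81 = 211.9 N down at 1.98 m → arm 1.98 m, τ = 211.9 × 1.98 = 419.6 N·m clockwise.
Load: 6.46 × 9.81 = 63.37 N down at 4.15 m → arm 4.15 m, τ = 63.37 × 4.15 = 263 N·m clockwise.
Potted plant: 9.03 × 9.81 = 88.58 N down at 3.53 m → arm 3.53 m, τ = 88.58 × 3.53 = 312.7 N·m clockwise.
Total clockwise load moment = 1530 N·m.
The cable tension T acts at 4.52 m; only its component perpendicular to the beam, T sinθ, produces torque. sinθ = h/√(h²+d²) = 6.21/√(6.21²+4.52²) = 0.8085.
Setting net torque to zero: T × 4.52 × 0.8085 = 1530 → T = 1530 / 3.654 = 419 N.

T ≈ 419 N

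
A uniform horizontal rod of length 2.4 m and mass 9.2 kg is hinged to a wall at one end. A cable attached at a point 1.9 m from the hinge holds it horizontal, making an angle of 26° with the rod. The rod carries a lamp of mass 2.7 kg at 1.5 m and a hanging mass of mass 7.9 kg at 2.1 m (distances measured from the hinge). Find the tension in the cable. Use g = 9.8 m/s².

Take moments about the hinge.
Beam weight: 9.2 × 9.8 = 90.16 N down at 1.2 m → arm 1.2 m, τ = 90.16 × 1.2 = 108.2 N·m clockwise.
Lamp: 2.7 × 9.8 = 26.46 N down at 1.5 m → arm 1.5 m, τ = 26.46 × 1.5 = 39.69 N·m clockwise.
Hanging mass: 7.9 × 9.8 = 77.42 N down at 2.1 m → arm 2.1 m, τ = 77.42 × 2.1 = 162.6 N·m clockwise.
Total clockwise load moment = 310.5 N·m.
The cable tension T acts at 1.9 m; only its component perpendicular to the rod, T sinθ, produces torque. sin 26° = 0.4384.
Setting net torque to zero: T × 1.9 × 0.4384 = 310.5 → T = 310.5 / 0.833 = 373 N.

T ≈ 373 N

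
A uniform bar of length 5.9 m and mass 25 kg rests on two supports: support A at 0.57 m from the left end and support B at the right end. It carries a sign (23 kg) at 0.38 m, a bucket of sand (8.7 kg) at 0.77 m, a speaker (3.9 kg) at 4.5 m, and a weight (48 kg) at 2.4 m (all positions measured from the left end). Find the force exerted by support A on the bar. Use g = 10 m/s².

Sum moments about support B (its reaction then has zero moment arm).
Beam weight: 25 × 10 = 250 N down at 2.95 m → arm 2.95 m, τ = 250 × 2.95 = 737.5 N·m counterclockwise.
Sign: 23 × 10 = 230 N down at 0.38 m → arm 5.52 m, τ = 230 × 5.52 = 1270 N·m counterclockwise.
Bucket of sand: 8.7 × 10 = 87 N down at 0.77 m → arm 5.13 m, τ = 87 × 5.13 = 446.3 N·m counterclockwise.
Speaker: 3.9 × 10 = 39 N down at 4.5 m → arm 1.4 m, τ = 39 × 1.4 = 54.6 N·m counterclockwise.
Weight: 48 × 10 = 480 N down at 2.4 m → arm 3.5 m, τ = 480 × 3.5 = 1680 N·m counterclockwise.
Net load moment about support B = 4188 N·m counterclockwise.
Reaction R at support A is upward at 0.57 m, arm 5.33 m → moment R × 5.33 clockwise.
Setting net torque to zero: R × 5.33 = 4188 → R = 786 N.

R_A ≈ 786 N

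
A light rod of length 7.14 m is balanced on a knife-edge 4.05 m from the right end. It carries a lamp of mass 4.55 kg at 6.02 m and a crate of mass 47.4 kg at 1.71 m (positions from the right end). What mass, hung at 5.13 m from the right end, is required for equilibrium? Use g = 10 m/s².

m ≈ 94.4 kg

Choose the knife-edge (at 4.05 m from the right end) as the axis so the support reaction has zero arm there.
Lamp: 4.55 × 10 = 45.5 N down at 6.02 m → arm 1.97 m, τ = 45.5 × 1.97 = 89.64 N·m counterclockwise.
Crate: 47.4 × 10 = 474 N down at 1.71 m → arm 2.34 m, τ = 474 × 2.34 = 1109 N·m clockwise.
Net moment of known loads = 1019 N·m clockwise.
An unknown mass m at 5.13 m has arm 1.08 m; its moment is m·g·1.08 counterclockwise.
Setting net torque to zero: m × 10 × 1.08 = 1019 → m = 1019 / (10 × 1.08) = 94.4 kg.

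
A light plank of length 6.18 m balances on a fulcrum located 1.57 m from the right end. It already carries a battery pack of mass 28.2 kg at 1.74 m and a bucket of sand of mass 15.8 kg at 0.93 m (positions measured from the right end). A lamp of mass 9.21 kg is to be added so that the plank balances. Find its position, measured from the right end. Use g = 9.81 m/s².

x ≈ 2.15 m from the right end

Choose the fulcrum (at 1.57 m from the right end) as the axis so the support reaction has zero arm there.
Battery pack: 28.2 × 9.81 = 276.6 N down at 1.74 m → arm 0.17 m, τ = 276.6 × 0.17 = 47.02 N·m counterclockwise.
Bucket of sand: 15.8 × 9.81 = 155 N down at 0.93 m → arm 0.64 m, τ = 155 × 0.64 = 99.2 N·m clockwise.
Net moment of existing loads = 52.18 N·m clockwise.
The lamp weighs 9.21 × 9.81 = 90.35 N and must supply an equal counterclockwise moment, so its lever arm about the fulcrum is 52.18 / 90.35 = 0.578 m.
That puts it at 1.57 + 0.578 = 2.15 m from the right end.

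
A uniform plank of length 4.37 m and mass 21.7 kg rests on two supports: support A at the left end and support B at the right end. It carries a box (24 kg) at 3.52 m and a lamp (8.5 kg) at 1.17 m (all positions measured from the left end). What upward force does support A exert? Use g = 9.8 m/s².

About support B:
Beam weight: 21.7 × 9.8 = 212.7 N down at 2.185 m → arm 2.185 m, τ = 212.7 × 2.185 = 464.7 N·m counterclockwise.
Box: 24 × 9.8 = 235.2 N down at 3.52 m → arm 0.85 m, τ = 235.2 × 0.85 = 199.9 N·m counterclockwise.
Lamp: 8.5 × 9.8 = 83.3 N down at 1.17 m → arm 3.2 m, τ = 83.3 × 3.2 = 266.6 N·m counterclockwise.
Net load moment about support B = 931.2 N·m counterclockwise.
Reaction R at support A is upward at 0 m, arm 4.37 m → moment R × 4.37 clockwise.
Setting net torque to zero: R × 4.37 = 931.2 → R = 213 N.

R_A ≈ 213 N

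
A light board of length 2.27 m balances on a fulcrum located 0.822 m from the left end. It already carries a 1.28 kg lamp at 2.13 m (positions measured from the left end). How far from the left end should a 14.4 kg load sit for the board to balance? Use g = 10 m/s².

About the fulcrum (at 0.822 m from the left end):
Lamp: 1.28 × 10 = 12.8 N down at 2.13 m → arm 1.308 m, τ = 12.8 × 1.308 = 16.74 N·m clockwise.
Net moment of existing loads = 16.74 N·m clockwise.
The load weighs 14.4 × 10 = 144 N and must supply an equal counterclockwise moment, so its lever arm about the fulcrum is 16.74 / 144 = 0.116 m.
That puts it at 0.822 − 0.116 = 0.706 m from the left end.

x ≈ 0.706 m from the left end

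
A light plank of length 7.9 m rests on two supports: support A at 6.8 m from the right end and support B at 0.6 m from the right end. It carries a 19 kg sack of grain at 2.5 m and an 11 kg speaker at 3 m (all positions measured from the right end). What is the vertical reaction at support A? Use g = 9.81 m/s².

Take moments about support B.
Sack of grain: 19 × 9.81 = 186.4 N down at 2.5 m → arm 1.9 m, τ = 186.4 × 1.9 = 354.2 N·m counterclockwise.
Speaker: 11 × 9.81 = 107.9 N down at 3 m → arm 2.4 m, τ = 107.9 × 2.4 = 259 N·m counterclockwise.
Net load moment about support B = 613.2 N·m counterclockwise.
Reaction R at support A is upward at 6.8 m, arm 6.2 m → moment R × 6.2 clockwise.
Setting net torque to zero: R × 6.2 = 613.2 → R = 98.9 N.

R_A ≈ 98.9 N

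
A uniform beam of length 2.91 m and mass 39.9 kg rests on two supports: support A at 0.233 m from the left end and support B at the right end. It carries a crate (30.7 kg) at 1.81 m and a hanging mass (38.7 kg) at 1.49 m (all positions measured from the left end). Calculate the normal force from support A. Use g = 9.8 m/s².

Take moments about support B.
Beam weight: 39.9 × 9.8 = 391 N down at 1.455 m → arm 1.455 m, τ = 391 × 1.455 = 568.9 N·m counterclockwise.
Crate: 30.7 × 9.8 = 300.9 N down at 1.81 m → arm 1.1 m, τ = 300.9 × 1.1 = 331 N·m counterclockwise.
Hanging mass: 38.7 × 9.8 = 379.3 N down at 1.49 m → arm 1.42 m, τ = 379.3 × 1.42 = 538.6 N·m counterclockwise.
Net load moment about support B = 1438 N·m counterclockwise.
Reaction R at support A is upward at 0.233 m, arm 2.677 m → moment R × 2.677 clockwise.
Balancing moments: R × 2.677 = 1438, giving R = 537 N.

R_A ≈ 537 N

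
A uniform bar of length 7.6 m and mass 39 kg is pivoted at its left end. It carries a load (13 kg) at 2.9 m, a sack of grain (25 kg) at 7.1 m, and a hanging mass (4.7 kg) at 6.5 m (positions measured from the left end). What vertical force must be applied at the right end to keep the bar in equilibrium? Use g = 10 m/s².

Take moments about the left end.
Beam weight: 39 × 10 = 390 N down at 3.8 m → arm 3.8 m, τ = 390 × 3.8 = 1482 N·m clockwise.
Load: 13 × 10 = 130 N down at 2.9 m → arm 2.9 m, τ = 130 × 2.9 = 377 N·m clockwise.
Sack of grain: 25 × 10 = 250 N down at 7.1 m → arm 7.1 m, τ = 250 × 7.1 = 1775 N·m clockwise.
Hanging mass: 4.7 × 10 = 47 N down at 6.5 m → arm 6.5 m, τ = 47 × 6.5 = 305.5 N·m clockwise.
Net moment of the loads = 3940 N·m clockwise.
The upward force F acts at the right end, arm 7.6 m, giving F × 7.6 counterclockwise.
For rotational equilibrium, F × 7.6 = 3940, so F = 3940 / 7.6 = 518 N.

F ≈ 518 N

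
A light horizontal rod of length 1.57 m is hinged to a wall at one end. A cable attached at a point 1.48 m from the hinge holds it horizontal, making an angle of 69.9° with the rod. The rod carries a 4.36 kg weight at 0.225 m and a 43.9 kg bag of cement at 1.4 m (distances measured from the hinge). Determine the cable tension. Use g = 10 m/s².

Choose the hinge as the axis so the unknown hinge reaction has zero arm there.
Weight: 4.36 × 10 = 43.6 N down at 0.225 m → arm 0.225 m, τ = 43.6 × 0.225 = 9.81 N·m clockwise.
Bag of cement: 43.9 × 10 = 439 N down at 1.4 m → arm 1.4 m, τ = 439 × 1.4 = 614.6 N·m clockwise.
Total clockwise load moment = 624.4 N·m.
The cable tension T acts at 1.48 m; only its component perpendicular to the rod, T sinθ, produces torque. sin 69.9° = 0.9391.
Balancing moments: T × 1.48 × 0.9391 = 624.4, giving T = 624.4 / 1.39 = 449 N.

T ≈ 449 N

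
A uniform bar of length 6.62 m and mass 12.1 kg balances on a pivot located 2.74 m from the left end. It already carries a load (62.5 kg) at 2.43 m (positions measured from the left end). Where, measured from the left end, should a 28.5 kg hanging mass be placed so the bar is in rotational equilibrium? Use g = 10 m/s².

x ≈ 3.18 m from the left end

Sum moments about the pivot (at 2.74 m from the left end) (the support reaction has zero arm there).
Beam weight: 12.1 × 10 = 121 N down at 3.31 m → arm 0.57 m, τ = 121 × 0.57 = 68.97 N·m clockwise.
Load: 62.5 × 10 = 625 N down at 2.43 m → arm 0.31 m, τ = 625 × 0.31 = 193.8 N·m counterclockwise.
Net moment of existing loads = 124.8 N·m counterclockwise.
The hanging mass weighs 28.5 × 10 = 285 N and must supply an equal clockwise moment, so its lever arm about the pivot is 124.8 / 285 = 0.438 m.
That puts it at 2.74 + 0.438 = 3.18 m from the left end.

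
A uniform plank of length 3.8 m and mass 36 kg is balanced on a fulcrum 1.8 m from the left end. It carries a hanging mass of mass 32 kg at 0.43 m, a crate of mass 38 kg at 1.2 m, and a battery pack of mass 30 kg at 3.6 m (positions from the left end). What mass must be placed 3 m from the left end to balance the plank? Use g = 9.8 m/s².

Taking torques about the fulcrum (at 1.8 m from the left end):
Beam weight: 36 × 9.8 = 352.8 N down at 1.9 m → arm 0.1 m, τ = 352.8 × 0.1 = 35.28 N·m clockwise.
Hanging mass: 32 × 9.8 = 313.6 N down at 0.43 m → arm 1.37 m, τ = 313.6 × 1.37 = 429.6 N·m counterclockwise.
Crate: 38 × 9.8 = 372.4 N down at 1.2 m → arm 0.6 m, τ = 372.4 × 0.6 = 223.4 N·m counterclockwise.
Battery pack: 30 × 9.8 = 294 N down at 3.6 m → arm 1.8 m, τ = 294 × 1.8 = 529.2 N·m clockwise.
Net moment of known loads = 88.52 N·m counterclockwise.
An unknown mass m at 3 m has arm 1.2 m; its moment is m·g·1.2 clockwise.
Στ = 0 ⇒ m × 9.8 × 1.2 = 88.52 ⇒ m = 88.52 / (9.8 × 1.2) = 7.53 kg.

m ≈ 7.53 kg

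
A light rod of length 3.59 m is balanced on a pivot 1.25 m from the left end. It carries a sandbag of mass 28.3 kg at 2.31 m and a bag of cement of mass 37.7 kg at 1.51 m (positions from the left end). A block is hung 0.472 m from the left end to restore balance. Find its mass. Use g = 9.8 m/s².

m ≈ 51.2 kg

About the pivot (at 1.25 m from the left end):
Sandbag: 28.3 × 9.8 = 277.3 N down at 2.31 m → arm 1.06 m, τ = 277.3 × 1.06 = 293.9 N·m clockwise.
Bag of cement: 37.7 × 9.8 = 369.5 N down at 1.51 m → arm 0.26 m, τ = 369.5 × 0.26 = 96.07 N·m clockwise.
Net moment of known loads = 390 N·m clockwise.
An unknown mass m at 0.472 m has arm 0.778 m; its moment is m·g·0.778 counterclockwise.
Στ = 0 ⇒ m × 9.8 × 0.778 = 390 ⇒ m = 390 / (9.8 × 0.778) = 51.2 kg.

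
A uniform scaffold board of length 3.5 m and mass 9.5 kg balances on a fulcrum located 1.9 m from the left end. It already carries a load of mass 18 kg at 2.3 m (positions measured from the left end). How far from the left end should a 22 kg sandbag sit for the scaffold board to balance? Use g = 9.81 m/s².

Take moments about the fulcrum (at 1.9 m from the left end).
Beam weight: 9.5 × 9.81 = 93.2 N down at 1.75 m → arm 0.15 m, τ = 93.2 × 0.15 = 13.98 N·m counterclockwise.
Load: 18 × 9.81 = 176.6 N down at 2.3 m → arm 0.4 m, τ = 176.6 × 0.4 = 70.64 N·m clockwise.
Net moment of existing loads = 56.66 N·m clockwise.
The sandbag weighs 22 × 9.81 = 215.8 N and must supply an equal counterclockwise moment, so its lever arm about the fulcrum is 56.66 / 215.8 = 0.263 m.
That puts it at 1.9 − 0.263 = 1.64 m from the left end.

x ≈ 1.64 m from the left end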